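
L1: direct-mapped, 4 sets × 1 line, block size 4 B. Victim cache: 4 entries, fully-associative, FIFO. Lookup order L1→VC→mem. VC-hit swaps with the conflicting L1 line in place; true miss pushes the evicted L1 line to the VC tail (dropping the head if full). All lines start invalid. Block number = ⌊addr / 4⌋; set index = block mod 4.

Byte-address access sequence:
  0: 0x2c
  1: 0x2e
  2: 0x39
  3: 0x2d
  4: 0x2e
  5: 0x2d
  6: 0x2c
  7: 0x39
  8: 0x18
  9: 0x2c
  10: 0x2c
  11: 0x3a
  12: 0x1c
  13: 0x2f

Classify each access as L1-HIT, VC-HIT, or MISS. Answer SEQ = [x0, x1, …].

SEQ = [MISS, L1-HIT, MISS, L1-HIT, L1-HIT, L1-HIT, L1-HIT, L1-HIT, MISS, L1-HIT, L1-HIT, VC-HIT, MISS, VC-HIT]

0: 0x2c (blk 11, set 3) → MISS  vc=[]
1: 0x2e (blk 11, set 3) → L1-HIT  vc=[]
2: 0x39 (blk 14, set 2) → MISS  vc=[]
3: 0x2d (blk 11, set 3) → L1-HIT  vc=[]
4: 0x2e (blk 11, set 3) → L1-HIT  vc=[]
5: 0x2d (blk 11, set 3) → L1-HIT  vc=[]
6: 0x2c (blk 11, set 3) → L1-HIT  vc=[]
7: 0x39 (blk 14, set 2) → L1-HIT  vc=[]
8: 0x18 (blk 6, set 2) → MISS  vc=[14]
9: 0x2c (blk 11, set 3) → L1-HIT  vc=[14]
10: 0x2c (blk 11, set 3) → L1-HIT  vc=[14]
11: 0x3a (blk 14, set 2) → VC-HIT  vc=[6]
12: 0x1c (blk 7, set 3) → MISS  vc=[6, 11]
13: 0x2f (blk 11, set 3) → VC-HIT  vc=[6, 7]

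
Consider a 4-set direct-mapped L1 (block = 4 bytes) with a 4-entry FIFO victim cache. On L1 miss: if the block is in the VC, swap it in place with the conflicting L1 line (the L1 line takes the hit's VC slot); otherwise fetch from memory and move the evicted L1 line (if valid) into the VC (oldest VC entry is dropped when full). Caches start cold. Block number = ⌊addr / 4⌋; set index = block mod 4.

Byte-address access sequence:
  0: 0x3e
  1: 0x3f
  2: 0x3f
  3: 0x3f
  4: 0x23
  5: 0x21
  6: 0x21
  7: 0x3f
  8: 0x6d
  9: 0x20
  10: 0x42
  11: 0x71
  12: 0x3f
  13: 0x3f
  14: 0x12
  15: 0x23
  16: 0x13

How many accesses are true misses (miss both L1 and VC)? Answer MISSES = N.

MISSES = 6

0: 0x3e (blk 15, set 3) → MISS  vc=[]
1: 0x3f (blk 15, set 3) → L1-HIT  vc=[]
2: 0x3f (blk 15, set 3) → L1-HIT  vc=[]
3: 0x3f (blk 15, set 3) → L1-HIT  vc=[]
4: 0x23 (blk 8, set 0) → MISS  vc=[]
5: 0x21 (blk 8, set 0) → L1-HIT  vc=[]
6: 0x21 (blk 8, set 0) → L1-HIT  vc=[]
7: 0x3f (blk 15, set 3) → L1-HIT  vc=[]
8: 0x6d (blk 27, set 3) → MISS  vc=[15]
9: 0x20 (blk 8, set 0) → L1-HIT  vc=[15]
10: 0x42 (blk 16, set 0) → MISS  vc=[15, 8]
11: 0x71 (blk 28, set 0) → MISS  vc=[15, 8, 16]
12: 0x3f (blk 15, set 3) → VC-HIT  vc=[27, 8, 16]
13: 0x3f (blk 15, set 3) → L1-HIT  vc=[27, 8, 16]
14: 0x12 (blk 4, set 0) → MISS  vc=[27, 8, 16, 28]
15: 0x23 (blk 8, set 0) → VC-HIT  vc=[27, 4, 16, 28]
16: 0x13 (blk 4, set 0) → VC-HIT  vc=[27, 8, 16, 28]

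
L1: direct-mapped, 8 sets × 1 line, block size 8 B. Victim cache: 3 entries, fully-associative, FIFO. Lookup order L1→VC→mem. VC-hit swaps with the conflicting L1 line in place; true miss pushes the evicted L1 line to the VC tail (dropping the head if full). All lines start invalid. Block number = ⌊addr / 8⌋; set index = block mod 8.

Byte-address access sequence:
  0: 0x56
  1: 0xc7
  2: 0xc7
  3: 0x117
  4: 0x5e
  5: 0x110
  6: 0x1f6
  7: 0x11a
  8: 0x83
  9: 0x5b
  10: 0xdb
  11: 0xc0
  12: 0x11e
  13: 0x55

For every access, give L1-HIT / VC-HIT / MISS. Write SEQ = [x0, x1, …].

  [0] addr=0x56 blk=10 s=2: MISS | VC []
  [1] addr=0xc7 blk=24 s=0: MISS | VC []
  [2] addr=0xc7 blk=24 s=0: L1-HIT | VC []
  [3] addr=0x117 blk=34 s=2: MISS | VC [10]
  [4] addr=0x5e blk=11 s=3: MISS | VC [10]
  [5] addr=0x110 blk=34 s=2: L1-HIT | VC [10]
  [6] addr=0x1f6 blk=62 s=6: MISS | VC [10]
  [7] addr=0x11a blk=35 s=3: MISS | VC [10, 11]
  [8] addr=0x83 blk=16 s=0: MISS | VC [10, 11, 24]
  [9] addr=0x5b blk=11 s=3: VC-HIT | VC [10, 35, 24]
  [10] addr=0xdb blk=27 s=3: MISS | VC [35, 24, 11]
  [11] addr=0xc0 blk=24 s=0: VC-HIT | VC [35, 16, 11]
  [12] addr=0x11e blk=35 s=3: VC-HIT | VC [27, 16, 11]
  [13] addr=0x55 blk=10 s=2: MISS | VC [16, 11, 34]

SEQ = [MISS, MISS, L1-HIT, MISS, MISS, L1-HIT, MISS, MISS, MISS, VC-HIT, MISS, VC-HIT, VC-HIT, MISS]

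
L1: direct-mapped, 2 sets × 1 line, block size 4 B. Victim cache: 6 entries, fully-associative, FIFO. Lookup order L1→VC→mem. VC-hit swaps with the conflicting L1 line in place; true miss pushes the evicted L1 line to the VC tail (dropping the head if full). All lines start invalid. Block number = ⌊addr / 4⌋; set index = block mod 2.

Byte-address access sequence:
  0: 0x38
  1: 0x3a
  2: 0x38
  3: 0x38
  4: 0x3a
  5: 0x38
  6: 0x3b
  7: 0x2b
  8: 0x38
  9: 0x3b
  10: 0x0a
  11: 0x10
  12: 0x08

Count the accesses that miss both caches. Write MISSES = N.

  [0] addr=0x38 blk=14 s=0: MISS | VC []
  [1] addr=0x3a blk=14 s=0: L1-HIT | VC []
  [2] addr=0x38 blk=14 s=0: L1-HIT | VC []
  [3] addr=0x38 blk=14 s=0: L1-HIT | VC []
  [4] addr=0x3a blk=14 s=0: L1-HIT | VC []
  [5] addr=0x38 blk=14 s=0: L1-HIT | VC []
  [6] addr=0x3b blk=14 s=0: L1-HIT | VC []
  [7] addr=0x2b blk=10 s=0: MISS | VC [14]
  [8] addr=0x38 blk=14 s=0: VC-HIT | VC [10]
  [9] addr=0x3b blk=14 s=0: L1-HIT | VC [10]
  [10] addr=0xa blk=2 s=0: MISS | VC [10, 14]
  [11] addr=0x10 blk=4 s=0: MISS | VC [10, 14, 2]
  [12] addr=0x8 blk=2 s=0: VC-HIT | VC [10, 14, 4]

MISSES = 4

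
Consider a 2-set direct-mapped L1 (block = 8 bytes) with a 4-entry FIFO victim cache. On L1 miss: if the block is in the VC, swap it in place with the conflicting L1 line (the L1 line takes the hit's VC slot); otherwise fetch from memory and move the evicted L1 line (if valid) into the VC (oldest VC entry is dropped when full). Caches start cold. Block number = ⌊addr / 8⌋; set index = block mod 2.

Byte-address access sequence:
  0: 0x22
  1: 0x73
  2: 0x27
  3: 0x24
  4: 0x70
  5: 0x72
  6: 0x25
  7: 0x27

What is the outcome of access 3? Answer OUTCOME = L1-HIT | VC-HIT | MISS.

OUTCOME = L1-HIT

  [0] addr=0x22 blk=4 s=0: MISS | VC []
  [1] addr=0x73 blk=14 s=0: MISS | VC [4]
  [2] addr=0x27 blk=4 s=0: VC-HIT | VC [14]
  [3] addr=0x24 blk=4 s=0: L1-HIT | VC [14]
  [4] addr=0x70 blk=14 s=0: VC-HIT | VC [4]
  [5] addr=0x72 blk=14 s=0: L1-HIT | VC [4]
  [6] addr=0x25 blk=4 s=0: VC-HIT | VC [14]
  [7] addr=0x27 blk=4 s=0: L1-HIT | VC [14]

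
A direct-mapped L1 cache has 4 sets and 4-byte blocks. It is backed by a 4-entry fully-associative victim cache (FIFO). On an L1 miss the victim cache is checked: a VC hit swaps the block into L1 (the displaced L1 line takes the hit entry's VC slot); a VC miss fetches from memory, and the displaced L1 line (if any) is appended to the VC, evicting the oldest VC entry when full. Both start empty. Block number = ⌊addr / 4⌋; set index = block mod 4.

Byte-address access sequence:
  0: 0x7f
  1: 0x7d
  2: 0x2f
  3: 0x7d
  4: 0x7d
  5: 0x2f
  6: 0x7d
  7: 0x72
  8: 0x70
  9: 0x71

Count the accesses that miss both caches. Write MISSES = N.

0: 0x7f (blk 31, set 3) → MISS  vc=[]
1: 0x7d (blk 31, set 3) → L1-HIT  vc=[]
2: 0x2f (blk 11, set 3) → MISS  vc=[31]
3: 0x7d (blk 31, set 3) → VC-HIT  vc=[11]
4: 0x7d (blk 31, set 3) → L1-HIT  vc=[11]
5: 0x2f (blk 11, set 3) → VC-HIT  vc=[31]
6: 0x7d (blk 31, set 3) → VC-HIT  vc=[11]
7: 0x72 (blk 28, set 0) → MISS  vc=[11]
8: 0x70 (blk 28, set 0) → L1-HIT  vc=[11]
9: 0x71 (blk 28, set 0) → L1-HIT  vc=[11]

MISSES = 3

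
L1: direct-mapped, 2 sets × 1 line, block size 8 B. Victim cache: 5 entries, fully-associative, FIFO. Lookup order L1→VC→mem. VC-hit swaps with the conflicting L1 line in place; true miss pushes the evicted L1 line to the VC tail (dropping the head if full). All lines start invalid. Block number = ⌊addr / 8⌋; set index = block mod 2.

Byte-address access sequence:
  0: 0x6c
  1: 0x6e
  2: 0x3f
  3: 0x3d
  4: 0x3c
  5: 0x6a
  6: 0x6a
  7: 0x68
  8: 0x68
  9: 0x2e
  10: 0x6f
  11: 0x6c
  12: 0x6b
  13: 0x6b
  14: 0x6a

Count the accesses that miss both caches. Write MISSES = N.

MISSES = 3

  [0] addr=0x6c blk=13 s=1: MISS | VC []
  [1] addr=0x6e blk=13 s=1: L1-HIT | VC []
  [2] addr=0x3f blk=7 s=1: MISS | VC [13]
  [3] addr=0x3d blk=7 s=1: L1-HIT | VC [13]
  [4] addr=0x3c blk=7 s=1: L1-HIT | VC [13]
  [5] addr=0x6a blk=13 s=1: VC-HIT | VC [7]
  [6] addr=0x6a blk=13 s=1: L1-HIT | VC [7]
  [7] addr=0x68 blk=13 s=1: L1-HIT | VC [7]
  [8] addr=0x68 blk=13 s=1: L1-HIT | VC [7]
  [9] addr=0x2e blk=5 s=1: MISS | VC [7, 13]
  [10] addr=0x6f blk=13 s=1: VC-HIT | VC [7, 5]
  [11] addr=0x6c blk=13 s=1: L1-HIT | VC [7, 5]
  [12] addr=0x6b blk=13 s=1: L1-HIT | VC [7, 5]
  [13] addr=0x6b blk=13 s=1: L1-HIT | VC [7, 5]
  [14] addr=0x6a blk=13 s=1: L1-HIT | VC [7, 5]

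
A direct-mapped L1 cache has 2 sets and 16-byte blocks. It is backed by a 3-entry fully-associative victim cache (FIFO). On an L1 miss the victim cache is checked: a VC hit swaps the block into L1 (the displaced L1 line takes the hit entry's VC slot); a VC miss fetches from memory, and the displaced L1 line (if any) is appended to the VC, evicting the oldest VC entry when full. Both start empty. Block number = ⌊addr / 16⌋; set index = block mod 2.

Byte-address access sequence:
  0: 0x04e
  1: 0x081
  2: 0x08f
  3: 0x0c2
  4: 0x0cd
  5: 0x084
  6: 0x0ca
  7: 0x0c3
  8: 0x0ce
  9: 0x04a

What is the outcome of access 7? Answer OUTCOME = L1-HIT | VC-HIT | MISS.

OUTCOME = L1-HIT

#0 0x4e→b4/s0 MISS; vc=[]
#1 0x81→b8/s0 MISS; vc=[4]
#2 0x8f→b8/s0 L1-HIT; vc=[4]
#3 0xc2→b12/s0 MISS; vc=[4,8]
#4 0xcd→b12/s0 L1-HIT; vc=[4,8]
#5 0x84→b8/s0 VC-HIT; vc=[4,12]
#6 0xca→b12/s0 VC-HIT; vc=[4,8]
#7 0xc3→b12/s0 L1-HIT; vc=[4,8]
#8 0xce→b12/s0 L1-HIT; vc=[4,8]
#9 0x4a→b4/s0 VC-HIT; vc=[12,8]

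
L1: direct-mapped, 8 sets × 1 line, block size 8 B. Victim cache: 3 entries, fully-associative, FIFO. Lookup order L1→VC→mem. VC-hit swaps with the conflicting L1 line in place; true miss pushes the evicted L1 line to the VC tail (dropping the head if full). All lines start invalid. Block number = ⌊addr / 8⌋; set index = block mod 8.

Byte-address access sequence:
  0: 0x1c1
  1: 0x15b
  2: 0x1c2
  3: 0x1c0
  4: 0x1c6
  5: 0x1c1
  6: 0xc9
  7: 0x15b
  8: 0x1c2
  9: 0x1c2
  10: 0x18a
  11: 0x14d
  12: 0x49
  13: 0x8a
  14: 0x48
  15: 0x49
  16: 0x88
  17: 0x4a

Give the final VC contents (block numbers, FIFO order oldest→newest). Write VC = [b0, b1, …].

0: 0x1c1 (blk 56, set 0) → MISS  vc=[]
1: 0x15b (blk 43, set 3) → MISS  vc=[]
2: 0x1c2 (blk 56, set 0) → L1-HIT  vc=[]
3: 0x1c0 (blk 56, set 0) → L1-HIT  vc=[]
4: 0x1c6 (blk 56, set 0) → L1-HIT  vc=[]
5: 0x1c1 (blk 56, set 0) → L1-HIT  vc=[]
6: 0xc9 (blk 25, set 1) → MISS  vc=[]
7: 0x15b (blk 43, set 3) → L1-HIT  vc=[]
8: 0x1c2 (blk 56, set 0) → L1-HIT  vc=[]
9: 0x1c2 (blk 56, set 0) → L1-HIT  vc=[]
10: 0x18a (blk 49, set 1) → MISS  vc=[25]
11: 0x14d (blk 41, set 1) → MISS  vc=[25, 49]
12: 0x49 (blk 9, set 1) → MISS  vc=[25, 49, 41]
13: 0x8a (blk 17, set 1) → MISS  vc=[49, 41, 9]
14: 0x48 (blk 9, set 1) → VC-HIT  vc=[49, 41, 17]
15: 0x49 (blk 9, set 1) → L1-HIT  vc=[49, 41, 17]
16: 0x88 (blk 17, set 1) → VC-HIT  vc=[49, 41, 9]
17: 0x4a (blk 9, set 1) → VC-HIT  vc=[49, 41, 17]

VC = [49, 41, 17]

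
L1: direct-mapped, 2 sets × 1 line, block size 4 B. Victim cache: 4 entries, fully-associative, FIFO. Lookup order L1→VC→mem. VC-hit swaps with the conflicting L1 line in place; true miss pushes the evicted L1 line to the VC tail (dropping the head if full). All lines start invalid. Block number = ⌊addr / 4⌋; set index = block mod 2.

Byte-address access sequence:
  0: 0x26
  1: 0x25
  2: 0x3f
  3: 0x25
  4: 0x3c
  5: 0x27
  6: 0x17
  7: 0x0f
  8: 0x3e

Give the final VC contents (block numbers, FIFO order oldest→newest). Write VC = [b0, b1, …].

VC = [3, 9, 5]

0: 0x26 (blk 9, set 1) → MISS  vc=[]
1: 0x25 (blk 9, set 1) → L1-HIT  vc=[]
2: 0x3f (blk 15, set 1) → MISS  vc=[9]
3: 0x25 (blk 9, set 1) → VC-HIT  vc=[15]
4: 0x3c (blk 15, set 1) → VC-HIT  vc=[9]
5: 0x27 (blk 9, set 1) → VC-HIT  vc=[15]
6: 0x17 (blk 5, set 1) → MISS  vc=[15, 9]
7: 0xf (blk 3, set 1) → MISS  vc=[15, 9, 5]
8: 0x3e (blk 15, set 1) → VC-HIT  vc=[3, 9, 5]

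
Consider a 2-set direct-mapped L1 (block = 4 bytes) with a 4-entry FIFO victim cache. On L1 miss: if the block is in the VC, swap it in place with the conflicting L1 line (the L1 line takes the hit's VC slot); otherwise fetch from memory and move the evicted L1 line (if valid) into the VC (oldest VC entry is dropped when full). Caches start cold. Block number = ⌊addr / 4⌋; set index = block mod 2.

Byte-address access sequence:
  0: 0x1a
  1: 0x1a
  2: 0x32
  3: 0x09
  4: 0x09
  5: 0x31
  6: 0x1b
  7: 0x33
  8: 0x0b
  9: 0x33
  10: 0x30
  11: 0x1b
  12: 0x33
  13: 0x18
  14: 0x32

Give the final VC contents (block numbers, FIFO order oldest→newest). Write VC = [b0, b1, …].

0: 0x1a (blk 6, set 0) → MISS  vc=[]
1: 0x1a (blk 6, set 0) → L1-HIT  vc=[]
2: 0x32 (blk 12, set 0) → MISS  vc=[6]
3: 0x9 (blk 2, set 0) → MISS  vc=[6, 12]
4: 0x9 (blk 2, set 0) → L1-HIT  vc=[6, 12]
5: 0x31 (blk 12, set 0) → VC-HIT  vc=[6, 2]
6: 0x1b (blk 6, set 0) → VC-HIT  vc=[12, 2]
7: 0x33 (blk 12, set 0) → VC-HIT  vc=[6, 2]
8: 0xb (blk 2, set 0) → VC-HIT  vc=[6, 12]
9: 0x33 (blk 12, set 0) → VC-HIT  vc=[6, 2]
10: 0x30 (blk 12, set 0) → L1-HIT  vc=[6, 2]
11: 0x1b (blk 6, set 0) → VC-HIT  vc=[12, 2]
12: 0x33 (blk 12, set 0) → VC-HIT  vc=[6, 2]
13: 0x18 (blk 6, set 0) → VC-HIT  vc=[12, 2]
14: 0x32 (blk 12, set 0) → VC-HIT  vc=[6, 2]

VC = [6, 2]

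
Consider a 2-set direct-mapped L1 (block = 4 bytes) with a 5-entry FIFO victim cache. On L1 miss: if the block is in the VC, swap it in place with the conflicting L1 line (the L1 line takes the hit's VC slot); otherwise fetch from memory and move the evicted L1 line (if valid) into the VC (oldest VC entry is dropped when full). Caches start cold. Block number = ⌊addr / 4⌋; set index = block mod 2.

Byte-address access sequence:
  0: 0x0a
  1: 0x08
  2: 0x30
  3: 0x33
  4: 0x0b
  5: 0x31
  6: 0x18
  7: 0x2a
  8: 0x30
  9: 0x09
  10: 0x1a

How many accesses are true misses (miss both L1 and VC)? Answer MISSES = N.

MISSES = 4

  [0] addr=0xa blk=2 s=0: MISS | VC []
  [1] addr=0x8 blk=2 s=0: L1-HIT | VC []
  [2] addr=0x30 blk=12 s=0: MISS | VC [2]
  [3] addr=0x33 blk=12 s=0: L1-HIT | VC [2]
  [4] addr=0xb blk=2 s=0: VC-HIT | VC [12]
  [5] addr=0x31 blk=12 s=0: VC-HIT | VC [2]
  [6] addr=0x18 blk=6 s=0: MISS | VC [2, 12]
  [7] addr=0x2a blk=10 s=0: MISS | VC [2, 12, 6]
  [8] addr=0x30 blk=12 s=0: VC-HIT | VC [2, 10, 6]
  [9] addr=0x9 blk=2 s=0: VC-HIT | VC [12, 10, 6]
  [10] addr=0x1a blk=6 s=0: VC-HIT | VC [12, 10, 2]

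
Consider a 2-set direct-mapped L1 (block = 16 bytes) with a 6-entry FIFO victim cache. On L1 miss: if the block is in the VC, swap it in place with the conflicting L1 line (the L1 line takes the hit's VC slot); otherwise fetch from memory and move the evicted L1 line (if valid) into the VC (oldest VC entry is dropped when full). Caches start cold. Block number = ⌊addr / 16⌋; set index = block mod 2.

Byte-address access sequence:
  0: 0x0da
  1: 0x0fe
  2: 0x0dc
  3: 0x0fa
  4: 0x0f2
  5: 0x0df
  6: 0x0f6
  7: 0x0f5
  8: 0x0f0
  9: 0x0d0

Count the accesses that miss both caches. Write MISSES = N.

#0 0xda→b13/s1 MISS; vc=[]
#1 0xfe→b15/s1 MISS; vc=[13]
#2 0xdc→b13/s1 VC-HIT; vc=[15]
#3 0xfa→b15/s1 VC-HIT; vc=[13]
#4 0xf2→b15/s1 L1-HIT; vc=[13]
#5 0xdf→b13/s1 VC-HIT; vc=[15]
#6 0xf6→b15/s1 VC-HIT; vc=[13]
#7 0xf5→b15/s1 L1-HIT; vc=[13]
#8 0xf0→b15/s1 L1-HIT; vc=[13]
#9 0xd0→b13/s1 VC-HIT; vc=[15]

MISSES = 2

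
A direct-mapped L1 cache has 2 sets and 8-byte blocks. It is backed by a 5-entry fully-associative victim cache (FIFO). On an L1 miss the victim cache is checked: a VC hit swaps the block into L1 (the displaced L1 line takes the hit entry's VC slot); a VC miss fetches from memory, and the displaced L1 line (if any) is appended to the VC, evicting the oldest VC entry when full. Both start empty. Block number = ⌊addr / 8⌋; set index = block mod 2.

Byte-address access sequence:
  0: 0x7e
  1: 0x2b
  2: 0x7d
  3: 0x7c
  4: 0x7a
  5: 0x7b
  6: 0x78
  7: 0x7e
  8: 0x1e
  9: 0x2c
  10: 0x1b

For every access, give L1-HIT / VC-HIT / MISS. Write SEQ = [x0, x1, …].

SEQ = [MISS, MISS, VC-HIT, L1-HIT, L1-HIT, L1-HIT, L1-HIT, L1-HIT, MISS, VC-HIT, VC-HIT]

0: 0x7e (blk 15, set 1) → MISS  vc=[]
1: 0x2b (blk 5, set 1) → MISS  vc=[15]
2: 0x7d (blk 15, set 1) → VC-HIT  vc=[5]
3: 0x7c (blk 15, set 1) → L1-HIT  vc=[5]
4: 0x7a (blk 15, set 1) → L1-HIT  vc=[5]
5: 0x7b (blk 15, set 1) → L1-HIT  vc=[5]
6: 0x78 (blk 15, set 1) → L1-HIT  vc=[5]
7: 0x7e (blk 15, set 1) → L1-HIT  vc=[5]
8: 0x1e (blk 3, set 1) → MISS  vc=[5, 15]
9: 0x2c (blk 5, set 1) → VC-HIT  vc=[3, 15]
10: 0x1b (blk 3, set 1) → VC-HIT  vc=[5, 15]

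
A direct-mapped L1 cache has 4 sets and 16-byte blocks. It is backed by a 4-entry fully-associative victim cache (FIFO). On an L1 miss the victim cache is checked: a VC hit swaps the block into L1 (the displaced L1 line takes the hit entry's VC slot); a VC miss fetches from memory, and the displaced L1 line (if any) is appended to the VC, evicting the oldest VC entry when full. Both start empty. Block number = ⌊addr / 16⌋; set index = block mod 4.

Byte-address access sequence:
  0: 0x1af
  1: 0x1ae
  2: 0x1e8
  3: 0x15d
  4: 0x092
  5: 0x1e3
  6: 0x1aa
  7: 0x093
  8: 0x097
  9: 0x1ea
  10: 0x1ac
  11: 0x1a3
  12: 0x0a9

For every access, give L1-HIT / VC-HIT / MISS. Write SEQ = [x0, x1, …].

SEQ = [MISS, L1-HIT, MISS, MISS, MISS, L1-HIT, VC-HIT, L1-HIT, L1-HIT, VC-HIT, VC-HIT, L1-HIT, MISS]

0: 0x1af (blk 26, set 2) → MISS  vc=[]
1: 0x1ae (blk 26, set 2) → L1-HIT  vc=[]
2: 0x1e8 (blk 30, set 2) → MISS  vc=[26]
3: 0x15d (blk 21, set 1) → MISS  vc=[26]
4: 0x92 (blk 9, set 1) → MISS  vc=[26, 21]
5: 0x1e3 (blk 30, set 2) → L1-HIT  vc=[26, 21]
6: 0x1aa (blk 26, set 2) → VC-HIT  vc=[30, 21]
7: 0x93 (blk 9, set 1) → L1-HIT  vc=[30, 21]
8: 0x97 (blk 9, set 1) → L1-HIT  vc=[30, 21]
9: 0x1ea (blk 30, set 2) → VC-HIT  vc=[26, 21]
10: 0x1ac (blk 26, set 2) → VC-HIT  vc=[30, 21]
11: 0x1a3 (blk 26, set 2) → L1-HIT  vc=[30, 21]
12: 0xa9 (blk 10, set 2) → MISS  vc=[30, 21, 26]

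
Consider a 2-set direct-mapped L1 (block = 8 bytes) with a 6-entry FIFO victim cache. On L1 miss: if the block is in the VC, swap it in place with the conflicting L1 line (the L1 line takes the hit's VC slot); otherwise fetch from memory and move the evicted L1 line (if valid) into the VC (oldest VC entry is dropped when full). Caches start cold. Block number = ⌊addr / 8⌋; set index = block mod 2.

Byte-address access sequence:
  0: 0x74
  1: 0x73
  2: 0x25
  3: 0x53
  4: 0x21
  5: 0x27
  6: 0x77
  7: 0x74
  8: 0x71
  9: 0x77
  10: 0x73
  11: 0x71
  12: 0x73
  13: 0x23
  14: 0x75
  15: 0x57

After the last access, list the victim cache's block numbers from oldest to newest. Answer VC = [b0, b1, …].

#0 0x74→b14/s0 MISS; vc=[]
#1 0x73→b14/s0 L1-HIT; vc=[]
#2 0x25→b4/s0 MISS; vc=[14]
#3 0x53→b10/s0 MISS; vc=[14,4]
#4 0x21→b4/s0 VC-HIT; vc=[14,10]
#5 0x27→b4/s0 L1-HIT; vc=[14,10]
#6 0x77→b14/s0 VC-HIT; vc=[4,10]
#7 0x74→b14/s0 L1-HIT; vc=[4,10]
#8 0x71→b14/s0 L1-HIT; vc=[4,10]
#9 0x77→b14/s0 L1-HIT; vc=[4,10]
#10 0x73→b14/s0 L1-HIT; vc=[4,10]
#11 0x71→b14/s0 L1-HIT; vc=[4,10]
#12 0x73→b14/s0 L1-HIT; vc=[4,10]
#13 0x23→b4/s0 VC-HIT; vc=[14,10]
#14 0x75→b14/s0 VC-HIT; vc=[4,10]
#15 0x57→b10/s0 VC-HIT; vc=[4,14]

VC = [4, 14]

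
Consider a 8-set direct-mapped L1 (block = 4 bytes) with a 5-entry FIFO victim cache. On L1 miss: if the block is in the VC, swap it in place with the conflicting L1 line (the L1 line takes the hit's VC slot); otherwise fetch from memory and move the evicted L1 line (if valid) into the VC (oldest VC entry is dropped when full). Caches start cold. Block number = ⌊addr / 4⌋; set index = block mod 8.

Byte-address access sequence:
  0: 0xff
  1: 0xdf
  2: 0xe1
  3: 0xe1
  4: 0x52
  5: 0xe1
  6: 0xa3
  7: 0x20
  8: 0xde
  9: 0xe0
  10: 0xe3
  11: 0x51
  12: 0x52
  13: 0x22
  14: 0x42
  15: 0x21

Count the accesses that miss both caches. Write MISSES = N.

  [0] addr=0xff blk=63 s=7: MISS | VC []
  [1] addr=0xdf blk=55 s=7: MISS | VC [63]
  [2] addr=0xe1 blk=56 s=0: MISS | VC [63]
  [3] addr=0xe1 blk=56 s=0: L1-HIT | VC [63]
  [4] addr=0x52 blk=20 s=4: MISS | VC [63]
  [5] addr=0xe1 blk=56 s=0: L1-HIT | VC [63]
  [6] addr=0xa3 blk=40 s=0: MISS | VC [63, 56]
  [7] addr=0x20 blk=8 s=0: MISS | VC [63, 56, 40]
  [8] addr=0xde blk=55 s=7: L1-HIT | VC [63, 56, 40]
  [9] addr=0xe0 blk=56 s=0: VC-HIT | VC [63, 8, 40]
  [10] addr=0xe3 blk=56 s=0: L1-HIT | VC [63, 8, 40]
  [11] addr=0x51 blk=20 s=4: L1-HIT | VC [63, 8, 40]
  [12] addr=0x52 blk=20 s=4: L1-HIT | VC [63, 8, 40]
  [13] addr=0x22 blk=8 s=0: VC-HIT | VC [63, 56, 40]
  [14] addr=0x42 blk=16 s=0: MISS | VC [63, 56, 40, 8]
  [15] addr=0x21 blk=8 s=0: VC-HIT | VC [63, 56, 40, 16]

MISSES = 7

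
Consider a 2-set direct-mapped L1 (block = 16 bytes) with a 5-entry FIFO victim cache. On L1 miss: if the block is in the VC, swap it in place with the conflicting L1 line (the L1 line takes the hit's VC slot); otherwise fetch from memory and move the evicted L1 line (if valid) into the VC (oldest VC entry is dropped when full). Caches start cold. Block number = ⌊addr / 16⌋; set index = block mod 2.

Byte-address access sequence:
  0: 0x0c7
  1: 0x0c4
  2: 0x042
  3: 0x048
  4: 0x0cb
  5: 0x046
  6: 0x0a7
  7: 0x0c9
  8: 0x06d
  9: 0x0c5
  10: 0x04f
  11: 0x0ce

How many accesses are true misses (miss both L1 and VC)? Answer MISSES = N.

MISSES = 4

  [0] addr=0xc7 blk=12 s=0: MISS | VC []
  [1] addr=0xc4 blk=12 s=0: L1-HIT | VC []
  [2] addr=0x42 blk=4 s=0: MISS | VC [12]
  [3] addr=0x48 blk=4 s=0: L1-HIT | VC [12]
  [4] addr=0xcb blk=12 s=0: VC-HIT | VC [4]
  [5] addr=0x46 blk=4 s=0: VC-HIT | VC [12]
  [6] addr=0xa7 blk=10 s=0: MISS | VC [12, 4]
  [7] addr=0xc9 blk=12 s=0: VC-HIT | VC [10, 4]
  [8] addr=0x6d blk=6 s=0: MISS | VC [10, 4, 12]
  [9] addr=0xc5 blk=12 s=0: VC-HIT | VC [10, 4, 6]
  [10] addr=0x4f blk=4 s=0: VC-HIT | VC [10, 12, 6]
  [11] addr=0xce blk=12 s=0: VC-HIT | VC [10, 4, 6]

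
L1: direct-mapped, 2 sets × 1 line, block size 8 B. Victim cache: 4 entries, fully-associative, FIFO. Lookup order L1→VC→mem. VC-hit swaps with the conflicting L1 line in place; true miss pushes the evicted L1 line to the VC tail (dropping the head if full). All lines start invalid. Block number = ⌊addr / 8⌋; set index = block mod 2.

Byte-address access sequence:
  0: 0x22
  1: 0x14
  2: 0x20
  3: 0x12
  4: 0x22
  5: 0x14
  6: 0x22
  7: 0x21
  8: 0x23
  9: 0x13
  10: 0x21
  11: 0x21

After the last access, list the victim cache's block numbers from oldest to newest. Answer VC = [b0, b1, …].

VC = [2]

#0 0x22→b4/s0 MISS; vc=[]
#1 0x14→b2/s0 MISS; vc=[4]
#2 0x20→b4/s0 VC-HIT; vc=[2]
#3 0x12→b2/s0 VC-HIT; vc=[4]
#4 0x22→b4/s0 VC-HIT; vc=[2]
#5 0x14→b2/s0 VC-HIT; vc=[4]
#6 0x22→b4/s0 VC-HIT; vc=[2]
#7 0x21→b4/s0 L1-HIT; vc=[2]
#8 0x23→b4/s0 L1-HIT; vc=[2]
#9 0x13→b2/s0 VC-HIT; vc=[4]
#10 0x21→b4/s0 VC-HIT; vc=[2]
#11 0x21→b4/s0 L1-HIT; vc=[2]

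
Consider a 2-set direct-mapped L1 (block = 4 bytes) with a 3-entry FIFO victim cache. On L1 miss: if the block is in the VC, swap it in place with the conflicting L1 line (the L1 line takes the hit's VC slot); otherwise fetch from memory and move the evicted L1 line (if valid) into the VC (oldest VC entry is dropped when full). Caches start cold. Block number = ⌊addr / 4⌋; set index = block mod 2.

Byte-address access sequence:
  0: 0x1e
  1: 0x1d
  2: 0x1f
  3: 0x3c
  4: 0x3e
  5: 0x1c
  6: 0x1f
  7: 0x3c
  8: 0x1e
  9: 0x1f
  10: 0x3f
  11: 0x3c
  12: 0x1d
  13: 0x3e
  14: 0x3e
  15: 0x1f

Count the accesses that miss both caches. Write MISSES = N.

MISSES = 2

#0 0x1e→b7/s1 MISS; vc=[]
#1 0x1d→b7/s1 L1-HIT; vc=[]
#2 0x1f→b7/s1 L1-HIT; vc=[]
#3 0x3c→b15/s1 MISS; vc=[7]
#4 0x3e→b15/s1 L1-HIT; vc=[7]
#5 0x1c→b7/s1 VC-HIT; vc=[15]
#6 0x1f→b7/s1 L1-HIT; vc=[15]
#7 0x3c→b15/s1 VC-HIT; vc=[7]
#8 0x1e→b7/s1 VC-HIT; vc=[15]
#9 0x1f→b7/s1 L1-HIT; vc=[15]
#10 0x3f→b15/s1 VC-HIT; vc=[7]
#11 0x3c→b15/s1 L1-HIT; vc=[7]
#12 0x1d→b7/s1 VC-HIT; vc=[15]
#13 0x3e→b15/s1 VC-HIT; vc=[7]
#14 0x3e→b15/s1 L1-HIT; vc=[7]
#15 0x1f→b7/s1 VC-HIT; vc=[15]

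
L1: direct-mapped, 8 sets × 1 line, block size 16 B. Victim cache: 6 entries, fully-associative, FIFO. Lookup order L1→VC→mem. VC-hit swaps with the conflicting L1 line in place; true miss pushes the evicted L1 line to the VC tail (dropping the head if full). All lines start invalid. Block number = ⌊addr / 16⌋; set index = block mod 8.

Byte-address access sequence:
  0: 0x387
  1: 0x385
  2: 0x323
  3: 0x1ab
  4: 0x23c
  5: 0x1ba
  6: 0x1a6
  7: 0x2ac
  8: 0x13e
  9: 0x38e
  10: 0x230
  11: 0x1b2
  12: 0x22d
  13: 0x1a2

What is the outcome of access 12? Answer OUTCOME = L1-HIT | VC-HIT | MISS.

OUTCOME = MISS

#0 0x387→b56/s0 MISS; vc=[]
#1 0x385→b56/s0 L1-HIT; vc=[]
#2 0x323→b50/s2 MISS; vc=[]
#3 0x1ab→b26/s2 MISS; vc=[50]
#4 0x23c→b35/s3 MISS; vc=[50]
#5 0x1ba→b27/s3 MISS; vc=[50,35]
#6 0x1a6→b26/s2 L1-HIT; vc=[50,35]
#7 0x2ac→b42/s2 MISS; vc=[50,35,26]
#8 0x13e→b19/s3 MISS; vc=[50,35,26,27]
#9 0x38e→b56/s0 L1-HIT; vc=[50,35,26,27]
#10 0x230→b35/s3 VC-HIT; vc=[50,19,26,27]
#11 0x1b2→b27/s3 VC-HIT; vc=[50,19,26,35]
#12 0x22d→b34/s2 MISS; vc=[50,19,26,35,42]
#13 0x1a2→b26/s2 VC-HIT; vc=[50,19,34,35,42]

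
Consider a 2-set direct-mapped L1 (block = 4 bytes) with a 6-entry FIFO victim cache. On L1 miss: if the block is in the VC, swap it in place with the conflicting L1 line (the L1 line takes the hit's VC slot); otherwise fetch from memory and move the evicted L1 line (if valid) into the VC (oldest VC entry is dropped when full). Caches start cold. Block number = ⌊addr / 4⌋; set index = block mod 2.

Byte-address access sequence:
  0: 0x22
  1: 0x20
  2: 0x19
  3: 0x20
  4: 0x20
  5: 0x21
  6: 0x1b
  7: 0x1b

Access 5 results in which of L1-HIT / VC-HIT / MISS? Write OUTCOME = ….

0: 0x22 (blk 8, set 0) → MISS  vc=[]
1: 0x20 (blk 8, set 0) → L1-HIT  vc=[]
2: 0x19 (blk 6, set 0) → MISS  vc=[8]
3: 0x20 (blk 8, set 0) → VC-HIT  vc=[6]
4: 0x20 (blk 8, set 0) → L1-HIT  vc=[6]
5: 0x21 (blk 8, set 0) → L1-HIT  vc=[6]
6: 0x1b (blk 6, set 0) → VC-HIT  vc=[8]
7: 0x1b (blk 6, set 0) → L1-HIT  vc=[8]

OUTCOME = L1-HIT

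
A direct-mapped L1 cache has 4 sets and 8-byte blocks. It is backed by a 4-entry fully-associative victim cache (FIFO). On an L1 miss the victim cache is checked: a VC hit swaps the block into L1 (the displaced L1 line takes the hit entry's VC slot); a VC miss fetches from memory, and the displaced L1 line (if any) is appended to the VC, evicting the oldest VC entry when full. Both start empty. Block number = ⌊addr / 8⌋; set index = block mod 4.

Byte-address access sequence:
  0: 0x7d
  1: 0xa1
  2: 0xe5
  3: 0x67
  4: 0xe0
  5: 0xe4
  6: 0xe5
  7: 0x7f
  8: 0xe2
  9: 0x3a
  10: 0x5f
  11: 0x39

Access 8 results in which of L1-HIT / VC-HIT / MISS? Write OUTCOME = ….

OUTCOME = L1-HIT

  [0] addr=0x7d blk=15 s=3: MISS | VC []
  [1] addr=0xa1 blk=20 s=0: MISS | VC []
  [2] addr=0xe5 blk=28 s=0: MISS | VC [20]
  [3] addr=0x67 blk=12 s=0: MISS | VC [20, 28]
  [4] addr=0xe0 blk=28 s=0: VC-HIT | VC [20, 12]
  [5] addr=0xe4 blk=28 s=0: L1-HIT | VC [20, 12]
  [6] addr=0xe5 blk=28 s=0: L1-HIT | VC [20, 12]
  [7] addr=0x7f blk=15 s=3: L1-HIT | VC [20, 12]
  [8] addr=0xe2 blk=28 s=0: L1-HIT | VC [20, 12]
  [9] addr=0x3a blk=7 s=3: MISS | VC [20, 12, 15]
  [10] addr=0x5f blk=11 s=3: MISS | VC [20, 12, 15, 7]
  [11] addr=0x39 blk=7 s=3: VC-HIT | VC [20, 12, 15, 11]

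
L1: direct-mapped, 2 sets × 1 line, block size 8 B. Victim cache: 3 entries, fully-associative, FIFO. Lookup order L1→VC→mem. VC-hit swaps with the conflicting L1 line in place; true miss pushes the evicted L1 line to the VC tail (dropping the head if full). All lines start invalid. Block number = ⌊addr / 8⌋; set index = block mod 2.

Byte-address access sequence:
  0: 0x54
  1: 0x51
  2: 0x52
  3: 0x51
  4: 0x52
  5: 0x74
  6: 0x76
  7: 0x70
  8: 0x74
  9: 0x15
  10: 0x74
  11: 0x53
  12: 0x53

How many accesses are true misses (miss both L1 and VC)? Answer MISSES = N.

MISSES = 3

  [0] addr=0x54 blk=10 s=0: MISS | VC []
  [1] addr=0x51 blk=10 s=0: L1-HIT | VC []
  [2] addr=0x52 blk=10 s=0: L1-HIT | VC []
  [3] addr=0x51 blk=10 s=0: L1-HIT | VC []
  [4] addr=0x52 blk=10 s=0: L1-HIT | VC []
  [5] addr=0x74 blk=14 s=0: MISS | VC [10]
  [6] addr=0x76 blk=14 s=0: L1-HIT | VC [10]
  [7] addr=0x70 blk=14 s=0: L1-HIT | VC [10]
  [8] addr=0x74 blk=14 s=0: L1-HIT | VC [10]
  [9] addr=0x15 blk=2 s=0: MISS | VC [10, 14]
  [10] addr=0x74 blk=14 s=0: VC-HIT | VC [10, 2]
  [11] addr=0x53 blk=10 s=0: VC-HIT | VC [14, 2]
  [12] addr=0x53 blk=10 s=0: L1-HIT | VC [14, 2]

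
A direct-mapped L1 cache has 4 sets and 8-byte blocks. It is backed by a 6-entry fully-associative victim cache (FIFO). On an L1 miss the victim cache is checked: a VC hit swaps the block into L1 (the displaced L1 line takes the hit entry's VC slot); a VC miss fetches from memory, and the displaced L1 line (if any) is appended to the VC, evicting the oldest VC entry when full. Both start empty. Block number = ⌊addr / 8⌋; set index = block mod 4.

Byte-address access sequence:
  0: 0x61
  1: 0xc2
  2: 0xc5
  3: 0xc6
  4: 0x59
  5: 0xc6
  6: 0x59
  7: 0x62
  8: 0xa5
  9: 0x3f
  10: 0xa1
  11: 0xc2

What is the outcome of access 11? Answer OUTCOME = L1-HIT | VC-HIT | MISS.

  [0] addr=0x61 blk=12 s=0: MISS | VC []
  [1] addr=0xc2 blk=24 s=0: MISS | VC [12]
  [2] addr=0xc5 blk=24 s=0: L1-HIT | VC [12]
  [3] addr=0xc6 blk=24 s=0: L1-HIT | VC [12]
  [4] addr=0x59 blk=11 s=3: MISS | VC [12]
  [5] addr=0xc6 blk=24 s=0: L1-HIT | VC [12]
  [6] addr=0x59 blk=11 s=3: L1-HIT | VC [12]
  [7] addr=0x62 blk=12 s=0: VC-HIT | VC [24]
  [8] addr=0xa5 blk=20 s=0: MISS | VC [24, 12]
  [9] addr=0x3f blk=7 s=3: MISS | VC [24, 12, 11]
  [10] addr=0xa1 blk=20 s=0: L1-HIT | VC [24, 12, 11]
  [11] addr=0xc2 blk=24 s=0: VC-HIT | VC [20, 12, 11]

OUTCOME = VC-HIT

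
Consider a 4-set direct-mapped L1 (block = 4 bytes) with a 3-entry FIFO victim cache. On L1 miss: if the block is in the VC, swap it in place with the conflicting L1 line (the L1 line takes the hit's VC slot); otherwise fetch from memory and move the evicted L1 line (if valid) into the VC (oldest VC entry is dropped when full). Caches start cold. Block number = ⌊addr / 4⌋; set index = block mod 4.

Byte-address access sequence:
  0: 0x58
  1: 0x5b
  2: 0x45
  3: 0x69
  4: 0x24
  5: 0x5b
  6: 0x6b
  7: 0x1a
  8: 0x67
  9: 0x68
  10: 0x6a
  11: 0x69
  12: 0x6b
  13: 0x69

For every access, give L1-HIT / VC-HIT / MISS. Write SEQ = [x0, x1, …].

SEQ = [MISS, L1-HIT, MISS, MISS, MISS, VC-HIT, VC-HIT, MISS, MISS, VC-HIT, L1-HIT, L1-HIT, L1-HIT, L1-HIT]

  [0] addr=0x58 blk=22 s=2: MISS | VC []
  [1] addr=0x5b blk=22 s=2: L1-HIT | VC []
  [2] addr=0x45 blk=17 s=1: MISS | VC []
  [3] addr=0x69 blk=26 s=2: MISS | VC [22]
  [4] addr=0x24 blk=9 s=1: MISS | VC [22, 17]
  [5] addr=0x5b blk=22 s=2: VC-HIT | VC [26, 17]
  [6] addr=0x6b blk=26 s=2: VC-HIT | VC [22, 17]
  [7] addr=0x1a blk=6 s=2: MISS | VC [22, 17, 26]
  [8] addr=0x67 blk=25 s=1: MISS | VC [17, 26, 9]
  [9] addr=0x68 blk=26 s=2: VC-HIT | VC [17, 6, 9]
  [10] addr=0x6a blk=26 s=2: L1-HIT | VC [17, 6, 9]
  [11] addr=0x69 blk=26 s=2: L1-HIT | VC [17, 6, 9]
  [12] addr=0x6b blk=26 s=2: L1-HIT | VC [17, 6, 9]
  [13] addr=0x69 blk=26 s=2: L1-HIT | VC [17, 6, 9]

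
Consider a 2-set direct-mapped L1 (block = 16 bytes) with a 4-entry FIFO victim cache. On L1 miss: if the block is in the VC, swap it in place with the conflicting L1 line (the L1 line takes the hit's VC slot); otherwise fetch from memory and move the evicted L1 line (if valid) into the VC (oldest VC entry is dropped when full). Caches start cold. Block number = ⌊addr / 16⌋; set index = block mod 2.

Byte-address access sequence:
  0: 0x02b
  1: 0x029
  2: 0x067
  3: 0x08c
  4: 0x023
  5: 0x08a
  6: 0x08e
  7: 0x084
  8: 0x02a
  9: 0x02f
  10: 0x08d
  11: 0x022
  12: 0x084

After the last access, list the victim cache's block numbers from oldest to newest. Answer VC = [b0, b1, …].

#0 0x2b→b2/s0 MISS; vc=[]
#1 0x29→b2/s0 L1-HIT; vc=[]
#2 0x67→b6/s0 MISS; vc=[2]
#3 0x8c→b8/s0 MISS; vc=[2,6]
#4 0x23→b2/s0 VC-HIT; vc=[8,6]
#5 0x8a→b8/s0 VC-HIT; vc=[2,6]
#6 0x8e→b8/s0 L1-HIT; vc=[2,6]
#7 0x84→b8/s0 L1-HIT; vc=[2,6]
#8 0x2a→b2/s0 VC-HIT; vc=[8,6]
#9 0x2f→b2/s0 L1-HIT; vc=[8,6]
#10 0x8d→b8/s0 VC-HIT; vc=[2,6]
#11 0x22→b2/s0 VC-HIT; vc=[8,6]
#12 0x84→b8/s0 VC-HIT; vc=[2,6]

VC = [2, 6]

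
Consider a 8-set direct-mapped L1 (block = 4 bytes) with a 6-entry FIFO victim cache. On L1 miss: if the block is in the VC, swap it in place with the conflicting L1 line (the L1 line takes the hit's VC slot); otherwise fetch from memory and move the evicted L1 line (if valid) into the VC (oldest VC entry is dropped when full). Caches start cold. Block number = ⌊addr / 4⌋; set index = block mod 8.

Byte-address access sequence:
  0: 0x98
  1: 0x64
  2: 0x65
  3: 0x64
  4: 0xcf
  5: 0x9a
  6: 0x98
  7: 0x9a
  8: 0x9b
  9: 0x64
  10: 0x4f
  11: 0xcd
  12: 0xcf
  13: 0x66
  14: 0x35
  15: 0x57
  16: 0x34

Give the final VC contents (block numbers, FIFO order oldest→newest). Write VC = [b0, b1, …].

  [0] addr=0x98 blk=38 s=6: MISS | VC []
  [1] addr=0x64 blk=25 s=1: MISS | VC []
  [2] addr=0x65 blk=25 s=1: L1-HIT | VC []
  [3] addr=0x64 blk=25 s=1: L1-HIT | VC []
  [4] addr=0xcf blk=51 s=3: MISS | VC []
  [5] addr=0x9a blk=38 s=6: L1-HIT | VC []
  [6] addr=0x98 blk=38 s=6: L1-HIT | VC []
  [7] addr=0x9a blk=38 s=6: L1-HIT | VC []
  [8] addr=0x9b blk=38 s=6: L1-HIT | VC []
  [9] addr=0x64 blk=25 s=1: L1-HIT | VC []
  [10] addr=0x4f blk=19 s=3: MISS | VC [51]
  [11] addr=0xcd blk=51 s=3: VC-HIT | VC [19]
  [12] addr=0xcf blk=51 s=3: L1-HIT | VC [19]
  [13] addr=0x66 blk=25 s=1: L1-HIT | VC [19]
  [14] addr=0x35 blk=13 s=5: MISS | VC [19]
  [15] addr=0x57 blk=21 s=5: MISS | VC [19, 13]
  [16] addr=0x34 blk=13 s=5: VC-HIT | VC [19, 21]

VC = [19, 21]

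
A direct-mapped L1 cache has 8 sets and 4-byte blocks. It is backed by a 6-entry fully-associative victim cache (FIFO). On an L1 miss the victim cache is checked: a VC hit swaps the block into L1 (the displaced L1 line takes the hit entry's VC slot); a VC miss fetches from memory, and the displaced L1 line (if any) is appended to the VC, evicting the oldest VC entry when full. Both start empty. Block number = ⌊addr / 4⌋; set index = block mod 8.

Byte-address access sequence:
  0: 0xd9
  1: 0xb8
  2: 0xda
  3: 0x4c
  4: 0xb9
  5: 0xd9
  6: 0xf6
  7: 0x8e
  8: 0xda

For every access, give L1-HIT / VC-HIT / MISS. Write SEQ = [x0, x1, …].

  [0] addr=0xd9 blk=54 s=6: MISS | VC []
  [1] addr=0xb8 blk=46 s=6: MISS | VC [54]
  [2] addr=0xda blk=54 s=6: VC-HIT | VC [46]
  [3] addr=0x4c blk=19 s=3: MISS | VC [46]
  [4] addr=0xb9 blk=46 s=6: VC-HIT | VC [54]
  [5] addr=0xd9 blk=54 s=6: VC-HIT | VC [46]
  [6] addr=0xf6 blk=61 s=5: MISS | VC [46]
  [7] addr=0x8e blk=35 s=3: MISS | VC [46, 19]
  [8] addr=0xda blk=54 s=6: L1-HIT | VC [46, 19]

SEQ = [MISS, MISS, VC-HIT, MISS, VC-HIT, VC-HIT, MISS, MISS, L1-HIT]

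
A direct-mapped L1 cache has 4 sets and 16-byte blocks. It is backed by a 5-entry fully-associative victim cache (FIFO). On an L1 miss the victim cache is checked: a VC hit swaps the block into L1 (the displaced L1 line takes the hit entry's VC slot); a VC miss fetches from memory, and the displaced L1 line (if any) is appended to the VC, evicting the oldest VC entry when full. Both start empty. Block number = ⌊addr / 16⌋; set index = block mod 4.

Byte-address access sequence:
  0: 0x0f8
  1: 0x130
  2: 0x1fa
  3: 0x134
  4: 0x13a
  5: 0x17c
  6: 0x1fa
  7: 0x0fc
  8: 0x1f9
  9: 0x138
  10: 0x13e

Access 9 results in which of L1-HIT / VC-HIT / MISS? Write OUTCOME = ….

OUTCOME = VC-HIT

#0 0xf8→b15/s3 MISS; vc=[]
#1 0x130→b19/s3 MISS; vc=[15]
#2 0x1fa→b31/s3 MISS; vc=[15,19]
#3 0x134→b19/s3 VC-HIT; vc=[15,31]
#4 0x13a→b19/s3 L1-HIT; vc=[15,31]
#5 0x17c→b23/s3 MISS; vc=[15,31,19]
#6 0x1fa→b31/s3 VC-HIT; vc=[15,23,19]
#7 0xfc→b15/s3 VC-HIT; vc=[31,23,19]
#8 0x1f9→b31/s3 VC-HIT; vc=[15,23,19]
#9 0x138→b19/s3 VC-HIT; vc=[15,23,31]
#10 0x13e→b19/s3 L1-HIT; vc=[15,23,31]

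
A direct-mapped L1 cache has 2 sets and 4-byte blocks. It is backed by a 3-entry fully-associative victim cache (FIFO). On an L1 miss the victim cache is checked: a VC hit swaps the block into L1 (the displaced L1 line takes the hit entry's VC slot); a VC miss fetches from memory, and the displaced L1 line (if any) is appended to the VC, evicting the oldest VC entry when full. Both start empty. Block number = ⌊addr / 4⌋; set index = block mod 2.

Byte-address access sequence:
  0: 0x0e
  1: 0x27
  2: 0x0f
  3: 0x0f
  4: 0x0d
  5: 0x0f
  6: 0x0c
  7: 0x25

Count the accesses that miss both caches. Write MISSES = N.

#0 0xe→b3/s1 MISS; vc=[]
#1 0x27→b9/s1 MISS; vc=[3]
#2 0xf→b3/s1 VC-HIT; vc=[9]
#3 0xf→b3/s1 L1-HIT; vc=[9]
#4 0xd→b3/s1 L1-HIT; vc=[9]
#5 0xf→b3/s1 L1-HIT; vc=[9]
#6 0xc→b3/s1 L1-HIT; vc=[9]
#7 0x25→b9/s1 VC-HIT; vc=[3]

MISSES = 2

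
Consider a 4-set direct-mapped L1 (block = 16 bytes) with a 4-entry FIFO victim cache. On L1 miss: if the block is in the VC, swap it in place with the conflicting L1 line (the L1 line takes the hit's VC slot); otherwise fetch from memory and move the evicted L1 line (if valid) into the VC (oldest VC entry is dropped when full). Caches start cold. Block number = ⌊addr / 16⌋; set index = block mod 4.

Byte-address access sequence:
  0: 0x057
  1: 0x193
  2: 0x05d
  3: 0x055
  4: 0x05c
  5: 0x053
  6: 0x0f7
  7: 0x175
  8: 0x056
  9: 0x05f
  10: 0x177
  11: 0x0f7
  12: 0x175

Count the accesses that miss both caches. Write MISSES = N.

MISSES = 4

  [0] addr=0x57 blk=5 s=1: MISS | VC []
  [1] addr=0x193 blk=25 s=1: MISS | VC [5]
  [2] addr=0x5d blk=5 s=1: VC-HIT | VC [25]
  [3] addr=0x55 blk=5 s=1: L1-HIT | VC [25]
  [4] addr=0x5c blk=5 s=1: L1-HIT | VC [25]
  [5] addr=0x53 blk=5 s=1: L1-HIT | VC [25]
  [6] addr=0xf7 blk=15 s=3: MISS | VC [25]
  [7] addr=0x175 blk=23 s=3: MISS | VC [25, 15]
  [8] addr=0x56 blk=5 s=1: L1-HIT | VC [25, 15]
  [9] addr=0x5f blk=5 s=1: L1-HIT | VC [25, 15]
  [10] addr=0x177 blk=23 s=3: L1-HIT | VC [25, 15]
  [11] addr=0xf7 blk=15 s=3: VC-HIT | VC [25, 23]
  [12] addr=0x175 blk=23 s=3: VC-HIT | VC [25, 15]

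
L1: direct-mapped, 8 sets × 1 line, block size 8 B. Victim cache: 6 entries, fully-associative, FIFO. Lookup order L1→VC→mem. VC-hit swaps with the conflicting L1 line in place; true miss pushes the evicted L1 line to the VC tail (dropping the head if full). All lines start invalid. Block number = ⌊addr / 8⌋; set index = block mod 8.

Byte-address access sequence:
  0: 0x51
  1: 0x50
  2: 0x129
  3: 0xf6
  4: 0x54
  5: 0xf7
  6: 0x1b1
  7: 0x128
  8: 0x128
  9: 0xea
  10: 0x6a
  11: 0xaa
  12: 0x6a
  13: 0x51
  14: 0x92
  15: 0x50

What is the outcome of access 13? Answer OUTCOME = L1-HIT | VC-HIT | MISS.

OUTCOME = L1-HIT

0: 0x51 (blk 10, set 2) → MISS  vc=[]
1: 0x50 (blk 10, set 2) → L1-HIT  vc=[]
2: 0x129 (blk 37, set 5) → MISS  vc=[]
3: 0xf6 (blk 30, set 6) → MISS  vc=[]
4: 0x54 (blk 10, set 2) → L1-HIT  vc=[]
5: 0xf7 (blk 30, set 6) → L1-HIT  vc=[]
6: 0x1b1 (blk 54, set 6) → MISS  vc=[30]
7: 0x128 (blk 37, set 5) → L1-HIT  vc=[30]
8: 0x128 (blk 37, set 5) → L1-HIT  vc=[30]
9: 0xea (blk 29, set 5) → MISS  vc=[30, 37]
10: 0x6a (blk 13, set 5) → MISS  vc=[30, 37, 29]
11: 0xaa (blk 21, set 5) → MISS  vc=[30, 37, 29, 13]
12: 0x6a (blk 13, set 5) → VC-HIT  vc=[30, 37, 29, 21]
13: 0x51 (blk 10, set 2) → L1-HIT  vc=[30, 37, 29, 21]
14: 0x92 (blk 18, set 2) → MISS  vc=[30, 37, 29, 21, 10]
15: 0x50 (blk 10, set 2) → VC-HIT  vc=[30, 37, 29, 21, 18]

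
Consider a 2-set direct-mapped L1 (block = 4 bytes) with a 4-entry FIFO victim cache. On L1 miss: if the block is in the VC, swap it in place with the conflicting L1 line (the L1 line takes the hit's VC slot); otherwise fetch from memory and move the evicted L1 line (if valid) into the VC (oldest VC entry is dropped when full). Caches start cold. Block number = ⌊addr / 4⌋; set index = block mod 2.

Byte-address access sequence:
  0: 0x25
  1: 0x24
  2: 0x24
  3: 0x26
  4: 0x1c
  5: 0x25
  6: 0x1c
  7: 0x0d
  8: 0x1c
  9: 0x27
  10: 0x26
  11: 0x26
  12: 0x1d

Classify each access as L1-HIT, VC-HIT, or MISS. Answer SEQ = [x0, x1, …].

SEQ = [MISS, L1-HIT, L1-HIT, L1-HIT, MISS, VC-HIT, VC-HIT, MISS, VC-HIT, VC-HIT, L1-HIT, L1-HIT, VC-HIT]

#0 0x25→b9/s1 MISS; vc=[]
#1 0x24→b9/s1 L1-HIT; vc=[]
#2 0x24→b9/s1 L1-HIT; vc=[]
#3 0x26→b9/s1 L1-HIT; vc=[]
#4 0x1c→b7/s1 MISS; vc=[9]
#5 0x25→b9/s1 VC-HIT; vc=[7]
#6 0x1c→b7/s1 VC-HIT; vc=[9]
#7 0xd→b3/s1 MISS; vc=[9,7]
#8 0x1c→b7/s1 VC-HIT; vc=[9,3]
#9 0x27→b9/s1 VC-HIT; vc=[7,3]
#10 0x26→b9/s1 L1-HIT; vc=[7,3]
#11 0x26→b9/s1 L1-HIT; vc=[7,3]
#12 0x1d→b7/s1 VC-HIT; vc=[9,3]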